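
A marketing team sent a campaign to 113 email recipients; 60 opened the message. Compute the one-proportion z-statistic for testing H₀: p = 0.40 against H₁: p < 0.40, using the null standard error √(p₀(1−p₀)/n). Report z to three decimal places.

Sample proportion p̂ = 60/113 = 0.53097.
Under H₀, SE = √(p₀(1−p₀)/n) = √(0.40·0.60/113) = √0.002123894 = 0.046086.
z = (0.53097 − 0.40)/0.046086 = 0.13097/0.046086 = 2.842.

z = 2.842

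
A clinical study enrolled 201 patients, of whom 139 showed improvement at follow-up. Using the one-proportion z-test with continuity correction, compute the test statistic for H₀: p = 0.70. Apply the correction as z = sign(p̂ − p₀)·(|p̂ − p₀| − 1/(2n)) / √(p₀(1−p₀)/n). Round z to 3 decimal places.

Sample proportion p̂ = 139/201 = 0.69154. p̂ − p₀ = -0.008458.
1/(2n) = 0.002488.
Corrected numerator: |-0.008458| − 0.002488 = 0.005970.
SE₀ = √(0.70·0.30/201) = 0.032323.
z = −0.005970/0.032323 = -0.185.

z = -0.185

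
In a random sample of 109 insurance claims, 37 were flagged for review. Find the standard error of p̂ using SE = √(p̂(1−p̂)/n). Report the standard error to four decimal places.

With x = 37 successes in n = 109, p̂ = 0.33945.
p̂(1−p̂) = 0.33945·0.66055 = 0.224224.
SE = √(0.224224/109) = 0.0454.

SE = 0.0454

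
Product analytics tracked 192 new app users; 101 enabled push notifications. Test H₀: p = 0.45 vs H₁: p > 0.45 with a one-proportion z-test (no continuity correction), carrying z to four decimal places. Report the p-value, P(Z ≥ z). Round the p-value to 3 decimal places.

p-value = 0.017

p̂ = 101/192 = 0.52604.
SE₀ = √(0.45·0.55/192) = 0.035904.
Test statistic (full precision, shown to 4 dp): z = (101/192 − 0.45)/SE₀ ≈ 2.1179.
From the standard normal, P(Z ≥ z) = 0.017.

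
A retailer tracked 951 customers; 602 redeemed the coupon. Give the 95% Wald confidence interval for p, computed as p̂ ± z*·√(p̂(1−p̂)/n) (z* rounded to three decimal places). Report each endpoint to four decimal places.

The sample proportion is 602/951 = 0.63302.
Standard error of p̂: √(0.232306/951) = √0.000244276 = 0.015629.
z* = 1.960 at the 95% level.
Margin of error: 1.960 × 0.015629 = 0.03063.
So the interval runs from 0.6024 to 0.6637.

(0.6024, 0.6637)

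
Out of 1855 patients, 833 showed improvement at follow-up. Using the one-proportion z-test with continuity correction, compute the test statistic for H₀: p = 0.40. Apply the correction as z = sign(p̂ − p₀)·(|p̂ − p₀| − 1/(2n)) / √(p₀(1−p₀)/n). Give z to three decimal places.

With x = 833 successes in n = 1855, p̂ = 0.44906. p̂ − p₀ = 0.049057.
1/(2n) = 0.000270.
Corrected numerator: |0.049057| − 0.000270 = 0.048787.
Under H₀, SE = √(p₀(1−p₀)/n) = √(0.40·0.60/1855) = √0.000129380 = 0.011375.
z = (+)0.048787/0.011375 = 4.289.

z = 4.289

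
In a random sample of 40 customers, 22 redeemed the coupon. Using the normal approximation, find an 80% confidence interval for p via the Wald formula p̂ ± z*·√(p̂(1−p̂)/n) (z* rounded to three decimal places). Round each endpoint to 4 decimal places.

(0.4492, 0.6508)

With x = 22 successes in n = 40, p̂ = 0.55000.
Standard error of p̂: √(0.247500/40) = √0.006187500 = 0.078661.
z* = 1.282 at the 80% level.
Margin of error: 1.282 × 0.078661 = 0.10084.
Interval: 0.55000 ± 0.10084 → (0.4492, 0.6508).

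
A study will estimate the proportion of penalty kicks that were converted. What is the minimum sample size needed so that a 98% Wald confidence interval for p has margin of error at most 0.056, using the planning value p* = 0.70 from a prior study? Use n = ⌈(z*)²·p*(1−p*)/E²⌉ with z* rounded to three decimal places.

n = 363

For 98% confidence, z* = 2.326.
p*(1−p*) = 0.2100.
(z*)²·p*(1−p*)/E² = 5.410276·0.2100/0.003136 = 362.295.
Rounding up, n = 363.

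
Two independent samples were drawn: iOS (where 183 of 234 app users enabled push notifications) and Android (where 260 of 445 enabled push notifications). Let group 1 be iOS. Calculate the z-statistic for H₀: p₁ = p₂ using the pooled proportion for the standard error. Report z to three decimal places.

Sample proportions: p̂₁ = 183/234 = 0.78205 and p̂₂ = 260/445 = 0.58427.
Pooled p̂ = (183+260)/(234+445) = 443/679 = 0.65243.
SE = √[p̂(1−p̂)(1/n₁+1/n₂)] = √[0.65243·0.34757·(1/234+1/445)] ≈ 0.038453.
z = (p̂₁ − p̂₂)/SE = (0.78205 − 0.58427)/0.038453 = 0.19778/0.038453 = 5.143.

z = 5.143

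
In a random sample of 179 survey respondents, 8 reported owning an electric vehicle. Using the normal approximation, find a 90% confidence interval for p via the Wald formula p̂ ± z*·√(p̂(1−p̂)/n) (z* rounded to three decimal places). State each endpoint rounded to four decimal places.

(0.0193, 0.0701)

With x = 8 successes in n = 179, p̂ = 0.04469.
SE = √(p̂(1−p̂)/n) = √(0.042695/179) = 0.015444.
The 90% critical value is z* = 1.645.
Margin of error: 1.645 × 0.015444 = 0.02541.
CI: 0.04469 ± 0.02541 = (0.0193, 0.0701).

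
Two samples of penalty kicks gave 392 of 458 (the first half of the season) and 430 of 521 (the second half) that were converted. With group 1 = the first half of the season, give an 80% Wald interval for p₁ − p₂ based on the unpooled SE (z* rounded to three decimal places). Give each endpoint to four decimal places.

(0.0006, 0.0605)

p̂₁ = 392/458 = 0.85590, p̂₂ = 430/521 = 0.82534; p̂₁ − p̂₂ = 0.03056.
SE = √(0.000269298 + 0.000276692) = √0.000545990 = 0.023366.
For 80% confidence, z* = 1.282. Margin = 1.282·0.023366 = 0.02996.
Interval: 0.03056 ± 0.02996 → (0.0006, 0.0605).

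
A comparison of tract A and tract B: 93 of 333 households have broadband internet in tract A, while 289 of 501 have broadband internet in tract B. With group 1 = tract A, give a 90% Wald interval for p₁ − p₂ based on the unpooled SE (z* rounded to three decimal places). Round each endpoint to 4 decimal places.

(-0.3519, -0.2432)

p̂₁ = 93/333 = 0.27928, p̂₂ = 289/501 = 0.57685; p̂₁ − p̂₂ = -0.29757.
SE = √(0.000604452 + 0.000487215) = √0.001091667 = 0.033040.
z* = 1.645 at the 90% level. Margin = 1.645·0.033040 = 0.05435.
Interval: -0.29757 ± 0.05435 → (-0.3519, -0.2432).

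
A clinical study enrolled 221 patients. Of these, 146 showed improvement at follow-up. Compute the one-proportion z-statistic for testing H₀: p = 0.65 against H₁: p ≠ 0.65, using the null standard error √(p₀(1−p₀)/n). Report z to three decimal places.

z = 0.331

p̂ = 146/221 = 0.66063.
SE₀ = √(0.65·0.35/221) = 0.032084.
Test statistic: z = 0.01063/0.032084 = 0.331.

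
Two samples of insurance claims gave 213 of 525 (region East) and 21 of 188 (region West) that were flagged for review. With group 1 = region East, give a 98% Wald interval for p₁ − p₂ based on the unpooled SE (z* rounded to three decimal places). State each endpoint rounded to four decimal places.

(0.2209, 0.3671)

p̂₁ = 213/525 = 0.40571, p̂₂ = 21/188 = 0.11170; p̂₁ − p̂₂ = 0.29401.
SE = √(0.000459258 + 0.000527791) = √0.000987049 = 0.031417.
The 98% critical value is z* = 2.326. Margin of error = 0.07308.
So the interval runs from 0.2209 to 0.3671.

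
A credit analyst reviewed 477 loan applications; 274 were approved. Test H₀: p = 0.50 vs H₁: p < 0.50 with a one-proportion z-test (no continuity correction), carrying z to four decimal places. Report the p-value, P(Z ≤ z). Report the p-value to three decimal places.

Sample proportion p̂ = 274/477 = 0.57442.
Under H₀, SE = √(p₀(1−p₀)/n) = √(0.50·0.50/477) = √0.000524109 = 0.022893.
Test statistic (full precision, shown to 4 dp): z = (274/477 − 0.50)/SE₀ ≈ 3.2509.
From the standard normal, P(Z ≤ z) = 0.999.

p-value = 0.999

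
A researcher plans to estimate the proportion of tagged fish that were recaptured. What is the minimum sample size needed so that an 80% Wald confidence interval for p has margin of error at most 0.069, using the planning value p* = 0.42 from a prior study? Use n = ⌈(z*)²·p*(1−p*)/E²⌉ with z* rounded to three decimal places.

n = 85

z* = 1.282 at the 80% level.
p*(1−p*) = 0.42·0.58 = 0.2436.
(z*)²·p*(1−p*)/E² = 1.643524·0.2436/0.004761 = 84.092.
Rounding up, n = 85.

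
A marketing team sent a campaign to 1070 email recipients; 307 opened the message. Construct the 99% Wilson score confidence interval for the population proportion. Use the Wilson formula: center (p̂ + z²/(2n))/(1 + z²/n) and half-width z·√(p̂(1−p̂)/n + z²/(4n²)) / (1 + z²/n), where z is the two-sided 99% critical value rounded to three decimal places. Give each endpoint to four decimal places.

Here p̂ = 307/1070 = 0.28692 and z = 2.576 (z² = 6.635776).
1 + z²/n = 1.006202.
Center = (0.28692 + 0.003101)/1.006202 = 0.28823.
Radicand: p̂(1−p̂)/n + z²/(4n²) = 0.000191210 + 0.000001449 = 0.000192659.
Half-width = z·√(radicand)/denom = 2.576·0.013880/1.006202 = 0.03553.
CI: 0.28823 ± 0.03553 = (0.2527, 0.3238).

(0.2527, 0.3238)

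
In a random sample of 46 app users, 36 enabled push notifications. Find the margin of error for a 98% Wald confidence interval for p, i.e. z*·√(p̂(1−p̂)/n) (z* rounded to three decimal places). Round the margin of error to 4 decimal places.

ME = 0.1415

The sample proportion is 36/46 = 0.78261.
SE = √(p̂(1−p̂)/n) = √(0.170132/46) = 0.060816.
The 98% critical value is z* = 2.326.
Margin of error = z*·SE = 2.326 × 0.060816 = 0.1415.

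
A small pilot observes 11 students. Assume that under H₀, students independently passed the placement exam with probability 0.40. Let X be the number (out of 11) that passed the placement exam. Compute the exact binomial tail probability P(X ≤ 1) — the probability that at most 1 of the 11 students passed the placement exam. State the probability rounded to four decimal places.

P = 0.0302

X ~ Binomial(n=11, p=0.40).
P(X ≤ 1) = C(11,0)·0.40^0·0.60^11 + C(11,1)·0.40^1·0.60^10.
= 0.003628 + 0.026605 = 0.0302.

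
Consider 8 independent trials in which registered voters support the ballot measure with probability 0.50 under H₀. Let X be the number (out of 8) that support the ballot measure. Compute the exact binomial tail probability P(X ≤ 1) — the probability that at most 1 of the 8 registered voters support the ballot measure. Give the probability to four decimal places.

P = 0.0352

X ~ Binomial(n=8, p=0.50).
P(X ≤ 1) = C(8,0)·0.50^0·0.50^8 + C(8,1)·0.50^1·0.50^7.
= 0.003906 + 0.031250 = 0.0352.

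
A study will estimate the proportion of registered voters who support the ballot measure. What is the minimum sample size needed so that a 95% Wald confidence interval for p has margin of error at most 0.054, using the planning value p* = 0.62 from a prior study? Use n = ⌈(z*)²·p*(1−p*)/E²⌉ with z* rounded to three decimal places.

n = 311

z* = 1.960 at the 95% level.
p*(1−p*) = 0.62·0.38 = 0.2356.
(z*)²·p*(1−p*)/E² = 3.841600·0.2356/0.002916 = 310.384.
⌈310.384⌉ = 311.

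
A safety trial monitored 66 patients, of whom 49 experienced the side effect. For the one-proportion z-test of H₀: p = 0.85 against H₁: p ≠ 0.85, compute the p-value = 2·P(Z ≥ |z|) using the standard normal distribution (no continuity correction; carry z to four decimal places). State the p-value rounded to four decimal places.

p-value = 0.0144

Sample proportion p̂ = 49/66 = 0.74242.
Under H₀, SE = √(p₀(1−p₀)/n) = √(0.85·0.15/66) = √0.001931818 = 0.043952.
Test statistic (full precision, shown to 4 dp): z = (49/66 − 0.85)/SE₀ ≈ -2.4475.
From the standard normal, 2·P(Z ≥ |z|) = 0.0144.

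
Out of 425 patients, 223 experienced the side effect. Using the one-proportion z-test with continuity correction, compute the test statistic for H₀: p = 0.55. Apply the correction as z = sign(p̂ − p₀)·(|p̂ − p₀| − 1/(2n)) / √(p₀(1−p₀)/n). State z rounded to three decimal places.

z = -0.999

Sample proportion p̂ = 223/425 = 0.52471. p̂ − p₀ = -0.025294.
Continuity correction 1/(2n) = 1/850 = 0.001176.
Corrected numerator: |-0.025294| − 0.001176 = 0.024118.
SE₀ = √(0.55·0.45/425) = 0.024132.
z = (−)0.024118/0.024132 = -0.999.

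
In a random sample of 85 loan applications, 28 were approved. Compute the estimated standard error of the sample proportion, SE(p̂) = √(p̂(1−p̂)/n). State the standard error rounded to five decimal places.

With x = 28 successes in n = 85, p̂ = 0.32941.
p̂(1−p̂) = 0.220899.
Dividing by n and taking the root: √0.002598812 = 0.05098.

SE = 0.05098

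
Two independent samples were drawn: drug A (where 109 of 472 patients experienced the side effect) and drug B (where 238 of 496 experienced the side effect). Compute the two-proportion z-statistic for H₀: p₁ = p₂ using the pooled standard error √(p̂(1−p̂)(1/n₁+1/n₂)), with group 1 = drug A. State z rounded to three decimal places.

z = -8.072

Sample proportions: p̂₁ = 109/472 = 0.23093 and p̂₂ = 238/496 = 0.47984.
Pooling: p̂ = 347/968 = 0.35847.
Pooled SE = √[0.2299696·0.00413477] ≈ 0.030836.
z = (p̂₁ − p̂₂)/SE = (0.23093 − 0.47984)/0.030836 = -0.24891/0.030836 = -8.072.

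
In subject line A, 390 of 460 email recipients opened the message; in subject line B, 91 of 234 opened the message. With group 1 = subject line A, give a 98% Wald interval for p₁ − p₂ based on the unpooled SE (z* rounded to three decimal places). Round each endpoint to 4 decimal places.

p̂₁ = 390/460 = 0.84783, p̂₂ = 91/234 = 0.38889; p̂₁ − p̂₂ = 0.45894.
Unpooled SE = √(p̂₁(1−p̂₁)/n₁ + p̂₂(1−p̂₂)/n₂) = √(0.000280472 + 0.001015617) = 0.036001.
z* = 2.326 at the 98% level. Margin of error = 0.08374.
Interval: 0.45894 ± 0.08374 → (0.3752, 0.5427).

(0.3752, 0.5427)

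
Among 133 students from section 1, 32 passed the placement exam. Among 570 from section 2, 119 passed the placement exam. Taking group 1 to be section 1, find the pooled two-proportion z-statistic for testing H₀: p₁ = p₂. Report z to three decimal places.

p̂₁ = 32/133 = 0.24060, p̂₂ = 119/570 = 0.20877.
Pooling: p̂ = 151/703 = 0.21479.
SE = √[p̂(1−p̂)(1/n₁+1/n₂)] = √[0.21479·0.78521·(1/133+1/570)] ≈ 0.039547.
z = 0.03183/0.039547 = 0.805.

z = 0.805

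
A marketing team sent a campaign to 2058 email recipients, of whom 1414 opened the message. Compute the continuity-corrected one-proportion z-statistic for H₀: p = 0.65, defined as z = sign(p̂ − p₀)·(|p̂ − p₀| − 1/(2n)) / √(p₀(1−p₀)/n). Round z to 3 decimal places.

The sample proportion is 1414/2058 = 0.68707. p̂ − p₀ = 0.037075.
Continuity correction 1/(2n) = 1/4116 = 0.000243.
Corrected numerator: |0.037075| − 0.000243 = 0.036832.
Under H₀, SE = √(p₀(1−p₀)/n) = √(0.65·0.35/2058) = √0.000110544 = 0.010514.
z = (+)0.036832/0.010514 = 3.503.

z = 3.503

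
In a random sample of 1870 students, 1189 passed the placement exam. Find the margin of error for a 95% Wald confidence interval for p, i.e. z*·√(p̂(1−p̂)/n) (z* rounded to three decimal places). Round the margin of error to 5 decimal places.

With x = 1189 successes in n = 1870, p̂ = 0.63583.
Standard error of p̂: √(0.231551/1870) = √0.000123824 = 0.011128.
The 95% critical value is z* = 1.960.
Margin of error = z*·SE = 1.960 × 0.011128 = 0.02181.

ME = 0.02181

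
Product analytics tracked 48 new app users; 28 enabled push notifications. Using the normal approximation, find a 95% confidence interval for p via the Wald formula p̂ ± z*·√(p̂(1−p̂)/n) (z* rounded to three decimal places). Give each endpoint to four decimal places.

(0.4439, 0.7228)

p̂ = 28/48 = 0.58333.
Standard error of p̂: √(0.243056/48) = √0.005063657 = 0.071159.
z* = 1.960 at the 95% level.
Margin = 1.960·0.071159 = 0.13947.
So the interval runs from 0.4439 to 0.7228.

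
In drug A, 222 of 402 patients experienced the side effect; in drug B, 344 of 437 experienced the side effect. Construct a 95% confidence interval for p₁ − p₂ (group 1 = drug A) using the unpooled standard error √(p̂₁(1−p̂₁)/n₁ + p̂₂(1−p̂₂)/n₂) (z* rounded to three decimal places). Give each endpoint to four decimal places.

(-0.2969, -0.1730)

p̂₁ = 222/402 = 0.55224, p̂₂ = 344/437 = 0.78719; p̂₁ − p̂₂ = -0.23495.
Unpooled SE = √(p̂₁(1−p̂₁)/n₁ + p̂₂(1−p̂₂)/n₂) = √(0.000615102 + 0.000383351) = 0.031598.
z* = 1.960 at the 95% level. Margin = 1.960·0.031598 = 0.06193.
So the interval runs from -0.2969 to -0.1730.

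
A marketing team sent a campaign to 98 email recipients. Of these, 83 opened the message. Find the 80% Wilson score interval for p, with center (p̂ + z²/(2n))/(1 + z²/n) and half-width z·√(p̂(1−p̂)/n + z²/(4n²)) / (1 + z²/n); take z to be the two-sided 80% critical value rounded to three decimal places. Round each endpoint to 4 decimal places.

(0.7946, 0.8878)

p̂ = 83/98 = 0.84694; z = 1.282, so z² = 1.643524.
1 + z²/n = 1.016771.
Center = (0.84694 + 0.008385)/1.016771 = 0.84122.
Radicand: p̂(1−p̂)/n + z²/(4n²) = 0.001322791 + 0.000042782 = 0.001365573.
Half-width = z·√(radicand)/denom = 1.282·0.036954/1.016771 = 0.04659.
Interval: 0.84122 ± 0.04659 → (0.7946, 0.8878).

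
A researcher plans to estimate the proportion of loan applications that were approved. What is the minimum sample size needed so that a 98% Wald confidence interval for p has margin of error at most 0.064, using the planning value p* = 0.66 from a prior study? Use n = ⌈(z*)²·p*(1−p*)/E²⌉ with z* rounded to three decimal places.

n = 297

z* = 2.326 at the 98% level.
p*(1−p*) = 0.66·0.34 = 0.2244.
Required n before rounding: 5.410276 × 0.2244 / 0.064² = 296.403.
Rounding up, n = 297.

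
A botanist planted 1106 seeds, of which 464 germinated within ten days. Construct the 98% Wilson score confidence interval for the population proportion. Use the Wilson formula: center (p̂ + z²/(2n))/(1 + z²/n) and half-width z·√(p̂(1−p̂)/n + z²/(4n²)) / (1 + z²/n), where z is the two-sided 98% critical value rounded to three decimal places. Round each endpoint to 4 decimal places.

Here p̂ = 464/1106 = 0.41953 and z = 2.326 (z² = 5.410276).
1 + z²/n = 1.004892.
Adjusted center: (0.41953 + z²/(2n))/1.004892 = 0.41992.
Radicand: p̂(1−p̂)/n + z²/(4n²) = 0.000220185 + 0.000001106 = 0.000221291.
Half-width = z·√(radicand)/denom = 2.326·0.014876/1.004892 = 0.03443.
So the interval runs from 0.3855 to 0.4544.

(0.3855, 0.4544)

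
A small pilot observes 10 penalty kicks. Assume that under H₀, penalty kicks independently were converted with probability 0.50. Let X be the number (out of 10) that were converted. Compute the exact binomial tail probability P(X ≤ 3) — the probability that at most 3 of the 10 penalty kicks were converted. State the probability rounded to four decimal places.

P = 0.1719

X is binomial with n = 10 and p = 0.50.
P(X ≤ 3) = C(10,0)·0.50^0·0.50^10 + C(10,1)·0.50^1·0.50^9 + C(10,2)·0.50^2·0.50^8 + C(10,3)·0.50^3·0.50^7.
= 0.000977 + 0.009766 + 0.043945 + 0.117188 = 0.1719.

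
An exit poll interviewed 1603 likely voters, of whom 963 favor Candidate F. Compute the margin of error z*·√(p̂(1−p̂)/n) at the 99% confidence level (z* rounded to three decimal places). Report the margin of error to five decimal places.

ME = 0.03151

With x = 963 successes in n = 1603, p̂ = 0.60075.
Standard error of p̂: √(0.239850/1603) = √0.000149626 = 0.012232.
z* = 2.576 at the 99% level.
Margin of error = z*·SE = 2.576 × 0.012232 = 0.03151.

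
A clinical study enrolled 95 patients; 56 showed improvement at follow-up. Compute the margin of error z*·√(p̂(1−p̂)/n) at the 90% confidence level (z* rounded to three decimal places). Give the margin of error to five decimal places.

The sample proportion is 56/95 = 0.58947.
SE(p̂) = √(0.58947·0.41053/95) = 0.050471.
z* = 1.645 at the 90% level.
So ME = 0.08302.

ME = 0.08302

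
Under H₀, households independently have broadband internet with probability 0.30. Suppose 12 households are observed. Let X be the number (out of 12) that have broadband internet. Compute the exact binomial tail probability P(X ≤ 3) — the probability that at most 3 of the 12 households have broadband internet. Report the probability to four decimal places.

P = 0.4925

X is binomial with n = 12 and p = 0.30.
P(X ≤ 3) = C(12,0)·0.30^0·0.70^12 + C(12,1)·0.30^1·0.70^11 + C(12,2)·0.30^2·0.70^10 + C(12,3)·0.30^3·0.70^9.
= 0.013841 + 0.071184 + 0.167790 + 0.239700 = 0.4925.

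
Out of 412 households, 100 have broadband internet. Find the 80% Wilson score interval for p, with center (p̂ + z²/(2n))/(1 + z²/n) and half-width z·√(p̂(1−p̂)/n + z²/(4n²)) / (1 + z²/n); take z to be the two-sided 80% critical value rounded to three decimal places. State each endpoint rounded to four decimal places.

(0.2167, 0.2708)

Here p̂ = 100/412 = 0.24272 and z = 1.282 (z² = 1.643524).
1 + z²/n = 1.003989.
Center = (0.24272 + 0.001995)/1.003989 = 0.24374.
Radicand: p̂(1−p̂)/n + z²/(4n²) = 0.000446132 + 0.000002421 = 0.000448553.
Half-width = z·√(radicand)/denom = 1.282·0.021179/1.003989 = 0.02704.
So the interval runs from 0.2167 to 0.2708.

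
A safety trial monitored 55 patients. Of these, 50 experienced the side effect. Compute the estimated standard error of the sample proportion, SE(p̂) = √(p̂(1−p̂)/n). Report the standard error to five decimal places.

Sample proportion p̂ = 50/55 = 0.90909.
p̂(1−p̂) = 0.90909·0.09091 = 0.082645.
Dividing by n and taking the root: √0.001502636 = 0.03876.

SE = 0.03876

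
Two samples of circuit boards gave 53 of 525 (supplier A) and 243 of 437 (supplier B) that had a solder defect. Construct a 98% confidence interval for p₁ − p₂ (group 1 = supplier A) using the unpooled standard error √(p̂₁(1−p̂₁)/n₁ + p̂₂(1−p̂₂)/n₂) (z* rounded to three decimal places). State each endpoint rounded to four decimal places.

(-0.5183, -0.3919)

p̂₁ = 53/525 = 0.10095, p̂₂ = 243/437 = 0.55606; p̂₁ − p̂₂ = -0.45511.
SE = √(0.000172878 + 0.000564890) = √0.000737768 = 0.027162.
The 98% critical value is z* = 2.326. Margin of error = 0.06318.
So the interval runs from -0.5183 to -0.3919.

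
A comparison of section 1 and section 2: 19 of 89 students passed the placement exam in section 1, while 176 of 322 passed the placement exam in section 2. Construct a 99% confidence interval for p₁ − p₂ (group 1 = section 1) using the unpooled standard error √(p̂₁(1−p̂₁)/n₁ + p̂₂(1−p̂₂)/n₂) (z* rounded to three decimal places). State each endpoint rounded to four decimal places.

p̂₁ = 0.21348, p̂₂ = 0.54658, so the observed difference is -0.33310.
Unpooled SE = √(p̂₁(1−p̂₁)/n₁ + p̂₂(1−p̂₂)/n₂) = √(0.001886608 + 0.000769658) = 0.051539.
For 99% confidence, z* = 2.576. Margin of error = 0.13276.
So the interval runs from -0.4659 to -0.2003.

(-0.4659, -0.2003)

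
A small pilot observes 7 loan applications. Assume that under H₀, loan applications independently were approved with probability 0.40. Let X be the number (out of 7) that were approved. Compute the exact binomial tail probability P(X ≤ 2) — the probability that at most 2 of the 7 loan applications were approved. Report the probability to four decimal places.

X ~ Binomial(n=7, p=0.40).
P(X ≤ 2) = C(7,0)·0.40^0·0.60^7 + C(7,1)·0.40^1·0.60^6 + C(7,2)·0.40^2·0.60^5.
= 0.027994 + 0.130637 + 0.261274 = 0.4199.

P = 0.4199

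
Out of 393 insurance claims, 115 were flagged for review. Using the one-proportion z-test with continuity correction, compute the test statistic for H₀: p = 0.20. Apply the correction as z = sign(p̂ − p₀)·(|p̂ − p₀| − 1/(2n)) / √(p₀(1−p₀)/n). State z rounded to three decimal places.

z = 4.527

With x = 115 successes in n = 393, p̂ = 0.29262. p̂ − p₀ = 0.092621.
Continuity correction 1/(2n) = 1/786 = 0.001272.
Corrected numerator: |0.092621| − 0.001272 = 0.091349.
SE₀ = √(0.20·0.80/393) = 0.020177.
z = +0.091349/0.020177 = 4.527.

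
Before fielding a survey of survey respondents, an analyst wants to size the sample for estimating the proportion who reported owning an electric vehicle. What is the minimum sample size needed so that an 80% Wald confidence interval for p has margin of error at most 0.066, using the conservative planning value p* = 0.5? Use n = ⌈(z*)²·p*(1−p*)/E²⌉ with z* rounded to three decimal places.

n = 95

The 80% critical value is z* = 1.282.
p*(1−p*) = 0.50·0.50 = 0.2500.
(z*)²·p*(1−p*)/E² = 1.643524·0.2500/0.004356 = 94.325.
⌈94.325⌉ = 95.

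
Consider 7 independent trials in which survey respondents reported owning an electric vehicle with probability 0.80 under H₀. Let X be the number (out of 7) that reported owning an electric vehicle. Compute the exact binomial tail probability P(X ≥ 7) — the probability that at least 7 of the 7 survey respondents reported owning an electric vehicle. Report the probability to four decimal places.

X ~ Binomial(n=7, p=0.80).
P(X ≥ 7) = C(7,7)·0.80^7·0.20^0.
= 0.209715 = 0.2097.

P = 0.2097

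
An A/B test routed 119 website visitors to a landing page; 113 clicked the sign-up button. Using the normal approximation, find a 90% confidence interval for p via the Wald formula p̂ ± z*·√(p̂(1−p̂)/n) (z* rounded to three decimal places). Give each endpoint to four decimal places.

(0.9166, 0.9826)

p̂ = 113/119 = 0.94958.
SE = √(p̂(1−p̂)/n) = √(0.047878/119) = 0.020058.
For 90% confidence, z* = 1.645.
Margin of error: 1.645 × 0.020058 = 0.03300.
So the interval runs from 0.9166 to 0.9826.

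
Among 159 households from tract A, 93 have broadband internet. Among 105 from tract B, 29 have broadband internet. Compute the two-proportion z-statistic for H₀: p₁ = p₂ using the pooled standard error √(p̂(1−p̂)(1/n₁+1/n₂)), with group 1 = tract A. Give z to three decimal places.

z = 4.924

Sample proportions: p̂₁ = 93/159 = 0.58491 and p̂₂ = 29/105 = 0.27619.
Pooled p̂ = (93+29)/(159+105) = 122/264 = 0.46212.
Pooled SE = √[0.2485652·0.01581312] ≈ 0.062694.
z = 0.30872/0.062694 = 4.924.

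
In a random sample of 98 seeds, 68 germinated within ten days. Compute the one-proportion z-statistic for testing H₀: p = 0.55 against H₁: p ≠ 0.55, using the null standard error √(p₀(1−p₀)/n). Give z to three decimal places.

z = 2.863

The sample proportion is 68/98 = 0.69388.
Under H₀, SE = √(p₀(1−p₀)/n) = √(0.55·0.45/98) = √0.002525510 = 0.050254.
Test statistic: z = 0.14388/0.050254 = 2.863.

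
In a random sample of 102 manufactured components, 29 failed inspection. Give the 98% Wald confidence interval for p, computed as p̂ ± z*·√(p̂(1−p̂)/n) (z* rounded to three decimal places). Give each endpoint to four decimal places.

(0.1804, 0.3882)

p̂ = 29/102 = 0.28431.
SE(p̂) = √(0.28431·0.71569/102) = 0.044664.
The 98% critical value is z* = 2.326.
Margin of error: 2.326 × 0.044664 = 0.10389.
CI: 0.28431 ± 0.10389 = (0.1804, 0.3882).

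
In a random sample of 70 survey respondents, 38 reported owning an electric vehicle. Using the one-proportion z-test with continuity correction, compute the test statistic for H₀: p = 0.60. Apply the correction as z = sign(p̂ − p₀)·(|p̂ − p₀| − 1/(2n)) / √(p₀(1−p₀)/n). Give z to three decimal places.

z = -0.854

With x = 38 successes in n = 70, p̂ = 0.54286. p̂ − p₀ = -0.057143.
1/(2n) = 0.007143.
Corrected numerator: |-0.057143| − 0.007143 = 0.050000.
Null standard error: √(0.60·0.40/70) = √0.003428571 = 0.058554.
z = −0.050000/0.058554 = -0.854.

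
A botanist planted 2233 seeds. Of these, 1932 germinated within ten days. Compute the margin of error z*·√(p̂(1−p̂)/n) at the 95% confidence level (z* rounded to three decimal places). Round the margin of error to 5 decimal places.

ME = 0.01416

The sample proportion is 1932/2233 = 0.86520.
SE = √(p̂(1−p̂)/n) = √(0.116626/2233) = 0.007227.
z* = 1.960 at the 95% level.
Margin of error = z*·SE = 1.960 × 0.007227 = 0.01416.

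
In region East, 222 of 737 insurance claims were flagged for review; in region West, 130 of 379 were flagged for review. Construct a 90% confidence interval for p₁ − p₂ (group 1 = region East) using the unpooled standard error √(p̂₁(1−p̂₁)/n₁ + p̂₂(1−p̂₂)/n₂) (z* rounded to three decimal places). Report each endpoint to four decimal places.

p̂₁ = 222/737 = 0.30122, p̂₂ = 130/379 = 0.34301; p̂₁ − p̂₂ = -0.04179.
Unpooled SE = √(p̂₁(1−p̂₁)/n₁ + p̂₂(1−p̂₂)/n₂) = √(0.000285600 + 0.000594600) = 0.029668.
For 90% confidence, z* = 1.645. Margin = 1.645·0.029668 = 0.04880.
CI: -0.04179 ± 0.04880 = (-0.0906, 0.0070).

(-0.0906, 0.0070)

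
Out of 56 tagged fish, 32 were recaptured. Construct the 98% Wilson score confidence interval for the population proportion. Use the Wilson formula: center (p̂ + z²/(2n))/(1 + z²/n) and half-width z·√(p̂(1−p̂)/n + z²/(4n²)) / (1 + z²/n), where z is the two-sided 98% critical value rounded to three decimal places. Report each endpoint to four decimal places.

(0.4181, 0.7122)

Here p̂ = 32/56 = 0.57143 and z = 2.326 (z² = 5.410276).
Denominator 1 + z²/n = 1 + 5.410276/56 = 1.096612.
Center = (0.57143 + 0.048306)/1.096612 = 0.56514.
Radicand: p̂(1−p̂)/n + z²/(4n²) = 0.004373178 + 0.000431304 = 0.004804482.
Half-width = z·√(radicand)/denom = 2.326·0.069314/1.096612 = 0.14702.
So the interval runs from 0.4181 to 0.7122.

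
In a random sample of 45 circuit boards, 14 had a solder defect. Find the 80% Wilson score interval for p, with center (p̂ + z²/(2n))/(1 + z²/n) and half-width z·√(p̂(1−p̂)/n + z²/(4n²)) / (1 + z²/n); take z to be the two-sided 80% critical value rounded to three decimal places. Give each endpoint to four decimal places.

(0.2306, 0.4049)

Here p̂ = 14/45 = 0.31111 and z = 1.282 (z² = 1.643524).
1 + z²/n = 1.036523.
Adjusted center: (0.31111 + z²/(2n))/1.036523 = 0.31777.
Radicand: p̂(1−p̂)/n + z²/(4n²) = 0.004762689 + 0.000202904 = 0.004965593.
Half-width = 1.282·√0.004965593/1.036523 = 0.08716.
So the interval runs from 0.2306 to 0.4049.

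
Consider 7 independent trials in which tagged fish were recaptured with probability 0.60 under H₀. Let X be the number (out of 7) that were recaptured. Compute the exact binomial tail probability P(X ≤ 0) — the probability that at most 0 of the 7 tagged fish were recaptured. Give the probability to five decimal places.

P = 0.00164

X is binomial with n = 7 and p = 0.60.
P(X ≤ 0) = C(7,0)·0.60^0·0.40^7.
= 0.001638 = 0.00164.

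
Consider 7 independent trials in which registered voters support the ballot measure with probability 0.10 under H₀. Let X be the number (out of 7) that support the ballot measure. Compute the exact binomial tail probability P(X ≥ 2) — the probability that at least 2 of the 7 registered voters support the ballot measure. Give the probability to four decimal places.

X ~ Binomial(n=7, p=0.10).
P(X ≥ 2) = Σ_{j=2}^{7} C(7,j)·0.10^j·0.90^{7−j}.
= 0.124003 + 0.022964 + 0.002552 + 0.000170 + 0.000006 + 0.000000 = 0.1497.

P = 0.1497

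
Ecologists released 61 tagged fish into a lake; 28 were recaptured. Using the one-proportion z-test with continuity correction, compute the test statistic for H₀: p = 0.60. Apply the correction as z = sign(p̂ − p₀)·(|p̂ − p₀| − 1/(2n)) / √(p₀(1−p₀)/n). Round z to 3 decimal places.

With x = 28 successes in n = 61, p̂ = 0.45902. p̂ − p₀ = -0.140984.
Continuity correction 1/(2n) = 1/122 = 0.008197.
Corrected numerator: |-0.140984| − 0.008197 = 0.132787.
Null standard error: √(0.60·0.40/61) = √0.003934426 = 0.062725.
z = −0.132787/0.062725 = -2.117.

z = -2.117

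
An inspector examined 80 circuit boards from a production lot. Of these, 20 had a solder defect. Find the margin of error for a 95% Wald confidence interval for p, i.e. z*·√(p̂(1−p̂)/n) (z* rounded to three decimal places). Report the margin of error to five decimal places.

Sample proportion p̂ = 20/80 = 0.25000.
SE(p̂) = √(0.25000·0.75000/80) = 0.048412.
For 95% confidence, z* = 1.960.
Margin of error = z*·SE = 1.960 × 0.048412 = 0.09489.

ME = 0.09489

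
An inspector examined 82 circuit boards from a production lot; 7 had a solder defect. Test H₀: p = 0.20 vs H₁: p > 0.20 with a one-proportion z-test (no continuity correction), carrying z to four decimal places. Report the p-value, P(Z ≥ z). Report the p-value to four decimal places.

The sample proportion is 7/82 = 0.08537.
SE₀ = √(0.20·0.80/82) = 0.044173.
Test statistic (full precision, shown to 4 dp): z = (7/82 − 0.20)/SE₀ ≈ -2.5951.
p-value = P(Z ≥ z) with z = -2.5951 → 0.9953.

p-value = 0.9953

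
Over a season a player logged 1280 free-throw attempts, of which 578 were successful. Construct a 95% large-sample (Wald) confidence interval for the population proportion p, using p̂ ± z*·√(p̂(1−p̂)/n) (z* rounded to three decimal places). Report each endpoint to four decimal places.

(0.4243, 0.4788)

Sample proportion p̂ = 578/1280 = 0.45156.
SE = √(p̂(1−p̂)/n) = √(0.247654/1280) = 0.013910.
The 95% critical value is z* = 1.960.
Margin = 1.960·0.013910 = 0.02726.
So the interval runs from 0.4243 to 0.4788.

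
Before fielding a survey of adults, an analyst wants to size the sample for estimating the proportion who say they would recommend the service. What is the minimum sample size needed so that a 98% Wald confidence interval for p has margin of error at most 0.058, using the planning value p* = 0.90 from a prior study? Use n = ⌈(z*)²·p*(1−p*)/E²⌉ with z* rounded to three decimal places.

n = 145

For 98% confidence, z* = 2.326.
p*(1−p*) = 0.0900.
(z*)²·p*(1−p*)/E² = 5.410276·0.0900/0.003364 = 144.746.
⌈144.746⌉ = 145.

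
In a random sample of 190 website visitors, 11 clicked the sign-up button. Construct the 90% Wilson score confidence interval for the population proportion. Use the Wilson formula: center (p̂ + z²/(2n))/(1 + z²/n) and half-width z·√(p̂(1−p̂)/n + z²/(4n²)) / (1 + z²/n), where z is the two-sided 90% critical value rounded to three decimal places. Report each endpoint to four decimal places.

(0.0357, 0.0925)

Here p̂ = 11/190 = 0.05789 and z = 1.645 (z² = 2.706025).
Denominator 1 + z²/n = 1 + 2.706025/190 = 1.014242.
Center = (0.05789 + 0.007121)/1.014242 = 0.06410.
Radicand: p̂(1−p̂)/n + z²/(4n²) = 0.000287068 + 0.000018740 = 0.000305808.
Half-width = 1.645·√0.000305808/1.014242 = 0.02836.
CI: 0.06410 ± 0.02836 = (0.0357, 0.0925).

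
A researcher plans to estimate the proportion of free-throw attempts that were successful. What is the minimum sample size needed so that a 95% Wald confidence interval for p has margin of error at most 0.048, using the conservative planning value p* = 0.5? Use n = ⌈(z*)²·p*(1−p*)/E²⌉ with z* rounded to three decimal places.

n = 417

z* = 1.960 at the 95% level.
p*(1−p*) = 0.50·0.50 = 0.2500.
(z*)²·p*(1−p*)/E² = 3.841600·0.2500/0.002304 = 416.840.
⌈416.840⌉ = 417.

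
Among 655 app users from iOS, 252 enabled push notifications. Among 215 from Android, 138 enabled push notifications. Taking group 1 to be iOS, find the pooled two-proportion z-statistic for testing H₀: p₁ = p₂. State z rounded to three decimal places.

z = -6.578

p̂₁ = 252/655 = 0.38473, p̂₂ = 138/215 = 0.64186.
Pooled p̂ = (252+138)/(655+215) = 390/870 = 0.44828.
Pooled SE = √[0.2473246·0.00617788] ≈ 0.039089.
z = (p̂₁ − p̂₂)/SE = (0.38473 − 0.64186)/0.039089 = -0.25713/0.039089 = -6.578.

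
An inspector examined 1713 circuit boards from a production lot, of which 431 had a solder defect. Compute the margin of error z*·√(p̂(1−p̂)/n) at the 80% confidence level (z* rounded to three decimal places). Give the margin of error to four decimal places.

ME = 0.0134

Sample proportion p̂ = 431/1713 = 0.25161.
SE(p̂) = √(0.25161·0.74839/1713) = 0.010484.
The 80% critical value is z* = 1.282.
ME = 1.282·0.010484 = 0.0134.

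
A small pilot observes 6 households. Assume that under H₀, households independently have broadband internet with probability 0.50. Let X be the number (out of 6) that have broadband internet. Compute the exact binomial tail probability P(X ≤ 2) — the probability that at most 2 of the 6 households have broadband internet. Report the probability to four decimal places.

X is binomial with n = 6 and p = 0.50.
P(X ≤ 2) = C(6,0)·0.50^0·0.50^6 + C(6,1)·0.50^1·0.50^5 + C(6,2)·0.50^2·0.50^4.
= 0.015625 + 0.093750 + 0.234375 = 0.3438.

P = 0.3438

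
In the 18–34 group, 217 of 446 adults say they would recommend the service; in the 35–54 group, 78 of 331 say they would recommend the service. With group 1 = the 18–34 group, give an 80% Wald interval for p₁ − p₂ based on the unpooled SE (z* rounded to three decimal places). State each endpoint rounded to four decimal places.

(0.2083, 0.2935)

p̂₁ = 0.48655, p̂₂ = 0.23565, so the observed difference is 0.25090.
SE = √(0.000560132 + 0.000544166) = √0.001104298 = 0.033231.
For 80% confidence, z* = 1.282. Margin = 1.282·0.033231 = 0.04260.
So the interval runs from 0.2083 to 0.2935.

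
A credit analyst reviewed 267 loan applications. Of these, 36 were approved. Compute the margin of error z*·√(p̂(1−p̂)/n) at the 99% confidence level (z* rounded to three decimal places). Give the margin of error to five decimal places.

Sample proportion p̂ = 36/267 = 0.13483.
SE = √(p̂(1−p̂)/n) = √(0.116652/267) = 0.020902.
z* = 2.576 at the 99% level.
So ME = 0.05384.

ME = 0.05384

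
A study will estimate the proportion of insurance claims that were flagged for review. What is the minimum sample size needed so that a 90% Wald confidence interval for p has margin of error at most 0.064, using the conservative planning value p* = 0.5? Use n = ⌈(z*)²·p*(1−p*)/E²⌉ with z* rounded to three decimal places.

n = 166

z* = 1.645 at the 90% level.
p*(1−p*) = 0.50·0.50 = 0.2500.
(z*)²·p*(1−p*)/E² = 2.706025·0.2500/0.004096 = 165.163.
Rounding up, n = 166.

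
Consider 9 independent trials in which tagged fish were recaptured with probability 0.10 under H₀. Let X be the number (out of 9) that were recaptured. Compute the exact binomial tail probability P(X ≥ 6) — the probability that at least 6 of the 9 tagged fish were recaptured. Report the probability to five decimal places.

P = 0.00006

X ~ Binomial(n=9, p=0.10).
P(X ≥ 6) = C(9,6)·0.10^6·0.90^3 + C(9,7)·0.10^7·0.90^2 + C(9,8)·0.10^8·0.90^1 + C(9,9)·0.10^9·0.90^0.
= 0.000061 + 0.000003 + 0.000000 + 0.000000 = 0.00006.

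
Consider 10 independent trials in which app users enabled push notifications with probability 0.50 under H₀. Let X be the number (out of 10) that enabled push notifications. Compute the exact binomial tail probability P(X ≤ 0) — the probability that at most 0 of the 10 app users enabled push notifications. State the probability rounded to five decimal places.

X is binomial with n = 10 and p = 0.50.
P(X ≤ 0) = C(10,0)·0.50^0·0.50^10.
= 0.000977 = 0.00098.

P = 0.00098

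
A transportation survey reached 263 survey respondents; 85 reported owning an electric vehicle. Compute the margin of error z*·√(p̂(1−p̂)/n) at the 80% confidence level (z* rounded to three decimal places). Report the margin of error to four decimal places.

ME = 0.0370

With x = 85 successes in n = 263, p̂ = 0.32319.
Standard error of p̂: √(0.218740/263) = √0.000831710 = 0.028839.
The 80% critical value is z* = 1.282.
Margin of error = z*·SE = 1.282 × 0.028839 = 0.0370.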